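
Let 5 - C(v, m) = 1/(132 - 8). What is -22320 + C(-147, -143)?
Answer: -2767061/124 ≈ -22315.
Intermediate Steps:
C(v, m) = 619/124 (C(v, m) = 5 - 1/(132 - 8) = 5 - 1/124 = 619/124)
-22320 + C(-147, -143) = -22320 + 619/124 = -2767061/124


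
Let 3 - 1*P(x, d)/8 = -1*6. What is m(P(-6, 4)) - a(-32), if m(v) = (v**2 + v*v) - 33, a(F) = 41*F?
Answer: 11647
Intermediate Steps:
P(x, d) = 72 (P(x, d) = 24 - (-8)*6 = 24 - 8*(-6) = 24 + 48 = 72)
m(v) = -33 + 2*v**2 (m(v) = (v**2 + v**2) - 33 = 2*v**2 - 33 = -33 + 2*v**2)
m(P(-6, 4)) - a(-32) = (-33 + 2*72**2) - 41*(-32) = (-33 + 2*5184) - 1*(-1312) = (-33 + 10368) + 1312 = 10335 + 1312 = 11647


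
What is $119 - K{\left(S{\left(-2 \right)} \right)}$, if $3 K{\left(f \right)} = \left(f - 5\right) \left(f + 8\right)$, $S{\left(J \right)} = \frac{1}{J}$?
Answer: $\frac{531}{4} \approx 132.75$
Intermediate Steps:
$K{\left(f \right)} = \frac{\left(-5 + f\right) \left(8 + f\right)}{3}$ ($K{\left(f \right)} = \frac{\left(f - 5\right) \left(f + 8\right)}{3} = \frac{\left(-5 + f\right) \left(8 + f\right)}{3}$)
$119 - K{\left(S{\left(-2 \right)} \right)} = 119 - \left(- \frac{40}{3} + \frac{1}{-2} + \frac{\left(\frac{1}{-2}\right)^{2}}{3}\right) = 119 - \left(- \frac{40}{3} - \frac{1}{2} + \frac{\left(- \frac{1}{2}\right)^{2}}{3}\right) = 119 - \left(- \frac{40}{3} - \frac{1}{2} + \frac{1}{3} \cdot \frac{1}{4}\right) = 119 - \left(- \frac{40}{3} - \frac{1}{2} + \frac{1}{12}\right) = 119 - - \frac{55}{4} = 119 + \frac{55}{4} = \frac{531}{4}$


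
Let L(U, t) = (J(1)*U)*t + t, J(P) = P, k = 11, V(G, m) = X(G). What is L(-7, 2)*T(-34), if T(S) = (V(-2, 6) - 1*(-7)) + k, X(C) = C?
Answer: -192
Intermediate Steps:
V(G, m) = G
T(S) = 16 (T(S) = (-2 - 1*(-7)) + 11 = (-2 + 7) + 11 = 5 + 11 = 16)
L(U, t) = t + U*t (L(U, t) = (1*U)*t + t = U*t + t = t + U*t)
L(-7, 2)*T(-34) = (2*(1 - 7))*16 = (2*(-6))*16 = -12*16 = -192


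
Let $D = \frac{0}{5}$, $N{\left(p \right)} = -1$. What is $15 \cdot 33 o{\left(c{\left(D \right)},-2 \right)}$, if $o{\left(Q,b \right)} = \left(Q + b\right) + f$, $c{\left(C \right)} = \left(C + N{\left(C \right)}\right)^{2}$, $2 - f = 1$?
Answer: $0$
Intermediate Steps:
$f = 1$ ($f = 2 - 1 = 1$)
$D = 0$ ($D = 0 \cdot \frac{1}{5} = 0$)
$c{\left(C \right)} = \left(-1 + C\right)^{2}$ ($c{\left(C \right)} = \left(C - 1\right)^{2} = \left(-1 + C\right)^{2}$)
$o{\left(Q,b \right)} = 1 + Q + b$ ($o{\left(Q,b \right)} = \left(Q + b\right) + 1 = 1 + Q + b$)
$15 \cdot 33 o{\left(c{\left(D \right)},-2 \right)} = 15 \cdot 33 \left(1 + \left(-1 + 0\right)^{2} - 2\right) = 495 \left(1 + \left(-1\right)^{2} - 2\right) = 495 \left(1 + 1 - 2\right) = 495 \cdot 0 = 0$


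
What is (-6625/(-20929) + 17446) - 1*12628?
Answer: 100842547/20929 ≈ 4818.3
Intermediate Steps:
(-6625/(-20929) + 17446) - 1*12628 = (-6625*(-1/20929) + 17446) - 12628 = (6625/20929 + 17446) - 12628 = 365133959/20929 - 12628 = 100842547/20929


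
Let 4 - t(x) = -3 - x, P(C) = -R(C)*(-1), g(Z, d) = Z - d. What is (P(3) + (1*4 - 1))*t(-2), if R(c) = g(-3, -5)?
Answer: 25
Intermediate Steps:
R(c) = 2 (R(c) = -3 - 1*(-5) = -3 + 5 = 2)
P(C) = 2 (P(C) = -1*2*(-1) = -2*(-1) = 2)
t(x) = 7 + x (t(x) = 4 - (-3 - x) = 4 + (3 + x) = 7 + x)
(P(3) + (1*4 - 1))*t(-2) = (2 + (1*4 - 1))*(7 - 2) = (2 + (4 - 1))*5 = (2 + 3)*5 = 5*5 = 25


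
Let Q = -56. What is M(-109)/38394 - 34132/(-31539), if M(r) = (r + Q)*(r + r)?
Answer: 135828991/67272687 ≈ 2.0191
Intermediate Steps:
M(r) = 2*r*(-56 + r) (M(r) = (r - 56)*(r + r) = (-56 + r)*(2*r) = 2*r*(-56 + r))
M(-109)/38394 - 34132/(-31539) = (2*(-109)*(-56 - 109))/38394 - 34132/(-31539) = (2*(-109)*(-165))*(1/38394) - 34132*(-1/31539) = 35970*(1/38394) + 34132/31539 = 5995/6399 + 34132/31539 = 135828991/67272687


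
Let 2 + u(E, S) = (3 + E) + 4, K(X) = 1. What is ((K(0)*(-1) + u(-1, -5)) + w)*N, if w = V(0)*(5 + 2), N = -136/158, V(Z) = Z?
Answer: -204/79 ≈ -2.5823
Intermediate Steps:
u(E, S) = 5 + E (u(E, S) = -2 + ((3 + E) + 4) = -2 + (7 + E) = 5 + E)
N = -68/79 (N = -136*1/158 = -68/79 ≈ -0.86076)
w = 0 (w = 0*(5 + 2) = 0*7 = 0)
((K(0)*(-1) + u(-1, -5)) + w)*N = ((1*(-1) + (5 - 1)) + 0)*(-68/79) = ((-1 + 4) + 0)*(-68/79) = (3 + 0)*(-68/79) = 3*(-68/79) = -204/79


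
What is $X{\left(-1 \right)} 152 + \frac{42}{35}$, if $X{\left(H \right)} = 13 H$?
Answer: $- \frac{9874}{5} \approx -1974.8$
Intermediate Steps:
$X{\left(-1 \right)} 152 + \frac{42}{35} = 13 \left(-1\right) 152 + \frac{42}{35} = \left(-13\right) 152 + 42 \cdot \frac{1}{35} = -1976 + \frac{6}{5} = - \frac{9874}{5}$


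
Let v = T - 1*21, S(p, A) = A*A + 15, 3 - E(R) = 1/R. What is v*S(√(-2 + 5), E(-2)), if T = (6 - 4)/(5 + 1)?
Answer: -3379/6 ≈ -563.17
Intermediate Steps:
T = ⅓ (T = 2/6 = 2*(⅙) = ⅓ ≈ 0.33333)
E(R) = 3 - 1/R
S(p, A) = 15 + A² (S(p, A) = A² + 15 = 15 + A²)
v = -62/3 (v = ⅓ - 1*21 = ⅓ - 21 = -62/3 ≈ -20.667)
v*S(√(-2 + 5), E(-2)) = -62*(15 + (3 - 1/(-2))²)/3 = -62*(15 + (3 - 1*(-½))²)/3 = -62*(15 + (3 + ½)²)/3 = -62*(15 + (7/2)²)/3 = -62*(15 + 49/4)/3 = -62/3*109/4 = -3379/6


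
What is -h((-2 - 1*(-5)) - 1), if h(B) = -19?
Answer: 19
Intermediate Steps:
-h((-2 - 1*(-5)) - 1) = -1*(-19) = 19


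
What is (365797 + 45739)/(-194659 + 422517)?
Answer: 205768/113929 ≈ 1.8061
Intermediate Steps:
(365797 + 45739)/(-194659 + 422517) = 411536/227858 = 411536*(1/227858) = 205768/113929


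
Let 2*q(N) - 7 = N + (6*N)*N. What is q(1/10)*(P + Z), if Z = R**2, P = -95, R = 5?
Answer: -1253/5 ≈ -250.60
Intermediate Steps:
Z = 25 (Z = 5**2 = 25)
q(N) = 7/2 + N/2 + 3*N**2 (q(N) = 7/2 + (N + (6*N)*N)/2 = 7/2 + (N + 6*N**2)/2 = 7/2 + (N/2 + 3*N**2) = 7/2 + N/2 + 3*N**2)
q(1/10)*(P + Z) = (7/2 + (1/2)/10 + 3*(1/10)**2)*(-95 + 25) = (7/2 + (1/2)*(1/10) + 3*(1/10)**2)*(-70) = (7/2 + 1/20 + 3*(1/100))*(-70) = (7/2 + 1/20 + 3/100)*(-70) = (179/50)*(-70) = -1253/5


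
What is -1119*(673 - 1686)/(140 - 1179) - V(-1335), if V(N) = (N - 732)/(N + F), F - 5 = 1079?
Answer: -286667910/260789 ≈ -1099.2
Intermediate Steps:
F = 1084 (F = 5 + 1079 = 1084)
V(N) = (-732 + N)/(1084 + N) (V(N) = (N - 732)/(N + 1084) = (-732 + N)/(1084 + N))
-1119*(673 - 1686)/(140 - 1179) - V(-1335) = -1119*(673 - 1686)/(140 - 1179) - (-732 - 1335)/(1084 - 1335) = -(-1133547)/(-1039) - (-2067)/(-251) = -(-1133547)*(-1)/1039 - (-1)*(-2067)/251 = -1119*1013/1039 - 1*2067/251 = -1133547/1039 - 2067/251 = -286667910/260789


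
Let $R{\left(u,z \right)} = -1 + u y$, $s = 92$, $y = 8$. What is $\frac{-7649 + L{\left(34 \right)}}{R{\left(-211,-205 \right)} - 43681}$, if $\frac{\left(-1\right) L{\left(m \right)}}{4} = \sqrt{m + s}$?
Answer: $\frac{7649}{45370} + \frac{6 \sqrt{14}}{22685} \approx 0.16958$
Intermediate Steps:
$L{\left(m \right)} = - 4 \sqrt{92 + m}$ ($L{\left(m \right)} = - 4 \sqrt{m + 92} = - 4 \sqrt{92 + m}$)
$R{\left(u,z \right)} = -1 + 8 u$ ($R{\left(u,z \right)} = -1 + u 8 = -1 + 8 u$)
$\frac{-7649 + L{\left(34 \right)}}{R{\left(-211,-205 \right)} - 43681} = \frac{-7649 - 4 \sqrt{92 + 34}}{\left(-1 + 8 \left(-211\right)\right) - 43681} = \frac{-7649 - 4 \sqrt{126}}{\left(-1 - 1688\right) - 43681} = \frac{-7649 - 4 \cdot 3 \sqrt{14}}{-1689 - 43681} = \frac{-7649 - 12 \sqrt{14}}{-45370} = \left(-7649 - 12 \sqrt{14}\right) \left(- \frac{1}{45370}\right) = \frac{7649}{45370} + \frac{6 \sqrt{14}}{22685}$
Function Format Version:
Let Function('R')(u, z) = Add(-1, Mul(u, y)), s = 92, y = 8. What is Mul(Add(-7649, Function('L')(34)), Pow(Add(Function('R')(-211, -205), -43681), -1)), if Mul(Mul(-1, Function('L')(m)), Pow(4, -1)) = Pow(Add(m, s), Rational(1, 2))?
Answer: Add(Rational(7649, 45370), Mul(Rational(6, 22685), Pow(14, Rational(1, 2)))) ≈ 0.16958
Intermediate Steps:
Function('L')(m) = Mul(-4, Pow(Add(92, m), Rational(1, 2))) (Function('L')(m) = Mul(-4, Pow(Add(m, 92), Rational(1, 2))) = Mul(-4, Pow(Add(92, m), Rational(1, 2))))
Function('R')(u, z) = Add(-1, Mul(8, u)) (Function('R')(u, z) = Add(-1, Mul(u, 8)) = Add(-1, Mul(8, u)))
Mul(Add(-7649, Function('L')(34)), Pow(Add(Function('R')(-211, -205), -43681), -1)) = Mul(Add(-7649, Mul(-4, Pow(Add(92, 34), Rational(1, 2)))), Pow(Add(Add(-1, Mul(8, -211)), -43681), -1)) = Mul(Add(-7649, Mul(-4, Pow(126, Rational(1, 2)))), Pow(Add(Add(-1, -1688), -43681), -1)) = Mul(Add(-7649, Mul(-4, Mul(3, Pow(14, Rational(1, 2))))), Pow(Add(-1689, -43681), -1)) = Mul(Add(-7649, Mul(-12, Pow(14, Rational(1, 2)))), Pow(-45370, -1)) = Mul(Add(-7649, Mul(-12, Pow(14, Rational(1, 2)))), Rational(-1, 45370)) = Add(Rational(7649, 45370), Mul(Rational(6, 22685), Pow(14, Rational(1, 2))))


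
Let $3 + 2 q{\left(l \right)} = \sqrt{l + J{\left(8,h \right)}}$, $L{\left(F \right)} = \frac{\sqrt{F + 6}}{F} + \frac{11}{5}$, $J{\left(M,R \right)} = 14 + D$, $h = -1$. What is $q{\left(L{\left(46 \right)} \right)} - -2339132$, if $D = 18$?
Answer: $\frac{4678261}{2} + \frac{\sqrt{452295 + 575 \sqrt{13}}}{230} \approx 2.3391 \cdot 10^{6}$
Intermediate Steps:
$J{\left(M,R \right)} = 32$ ($J{\left(M,R \right)} = 14 + 18 = 32$)
$L{\left(F \right)} = \frac{11}{5} + \frac{\sqrt{6 + F}}{F}$ ($L{\left(F \right)} = \frac{\sqrt{6 + F}}{F} + 11 \cdot \frac{1}{5} = \frac{\sqrt{6 + F}}{F} + \frac{11}{5} = \frac{11}{5} + \frac{\sqrt{6 + F}}{F}$)
$q{\left(l \right)} = - \frac{3}{2} + \frac{\sqrt{32 + l}}{2}$ ($q{\left(l \right)} = - \frac{3}{2} + \frac{\sqrt{l + 32}}{2} = - \frac{3}{2} + \frac{\sqrt{32 + l}}{2}$)
$q{\left(L{\left(46 \right)} \right)} - -2339132 = \left(- \frac{3}{2} + \frac{\sqrt{32 + \left(\frac{11}{5} + \frac{\sqrt{6 + 46}}{46}\right)}}{2}\right) - -2339132 = \left(- \frac{3}{2} + \frac{\sqrt{32 + \left(\frac{11}{5} + \frac{\sqrt{52}}{46}\right)}}{2}\right) + 2339132 = \left(- \frac{3}{2} + \frac{\sqrt{32 + \left(\frac{11}{5} + \frac{2 \sqrt{13}}{46}\right)}}{2}\right) + 2339132 = \left(- \frac{3}{2} + \frac{\sqrt{32 + \left(\frac{11}{5} + \frac{\sqrt{13}}{23}\right)}}{2}\right) + 2339132 = \left(- \frac{3}{2} + \frac{\sqrt{\frac{171}{5} + \frac{\sqrt{13}}{23}}}{2}\right) + 2339132 = \frac{4678261}{2} + \frac{\sqrt{\frac{171}{5} + \frac{\sqrt{13}}{23}}}{2}$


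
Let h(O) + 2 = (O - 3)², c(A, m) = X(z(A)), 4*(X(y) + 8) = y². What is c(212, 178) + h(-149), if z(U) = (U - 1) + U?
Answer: 271305/4 ≈ 67826.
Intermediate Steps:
z(U) = -1 + 2*U (z(U) = (-1 + U) + U = -1 + 2*U)
X(y) = -8 + y²/4
c(A, m) = -8 + (-1 + 2*A)²/4
h(O) = -2 + (-3 + O)² (h(O) = -2 + (O - 3)² = -2 + (-3 + O)²)
c(212, 178) + h(-149) = (-31/4 + 212² - 1*212) + (-2 + (-3 - 149)²) = (-31/4 + 44944 - 212) + (-2 + (-152)²) = 178897/4 + (-2 + 23104) = 178897/4 + 23102 = 271305/4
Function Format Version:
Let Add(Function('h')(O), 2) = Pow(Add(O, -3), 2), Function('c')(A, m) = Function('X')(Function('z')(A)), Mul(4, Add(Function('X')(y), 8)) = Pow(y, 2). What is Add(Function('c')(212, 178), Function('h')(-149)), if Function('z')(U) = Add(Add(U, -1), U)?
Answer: Rational(271305, 4) ≈ 67826.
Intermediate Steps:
Function('z')(U) = Add(-1, Mul(2, U)) (Function('z')(U) = Add(Add(-1, U), U) = Add(-1, Mul(2, U)))
Function('X')(y) = Add(-8, Mul(Rational(1, 4), Pow(y, 2)))
Function('c')(A, m) = Add(-8, Mul(Rational(1, 4), Pow(Add(-1, Mul(2, A)), 2)))
Function('h')(O) = Add(-2, Pow(Add(-3, O), 2)) (Function('h')(O) = Add(-2, Pow(Add(O, -3), 2)) = Add(-2, Pow(Add(-3, O), 2)))
Add(Function('c')(212, 178), Function('h')(-149)) = Add(Add(Rational(-31, 4), Pow(212, 2), Mul(-1, 212)), Add(-2, Pow(Add(-3, -149), 2))) = Add(Add(Rational(-31, 4), 44944, -212), Add(-2, Pow(-152, 2))) = Add(Rational(178897, 4), Add(-2, 23104)) = Add(Rational(178897, 4), 23102) = Rational(271305, 4)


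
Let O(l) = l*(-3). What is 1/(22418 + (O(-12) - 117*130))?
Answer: 1/7244 ≈ 0.00013805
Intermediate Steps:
O(l) = -3*l
1/(22418 + (O(-12) - 117*130)) = 1/(22418 + (-3*(-12) - 117*130)) = 1/(22418 + (36 - 15210)) = 1/(22418 - 15174) = 1/7244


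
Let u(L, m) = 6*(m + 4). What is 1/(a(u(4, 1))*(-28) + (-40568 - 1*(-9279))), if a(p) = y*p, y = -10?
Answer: -1/22889 ≈ -4.3689e-5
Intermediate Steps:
u(L, m) = 24 + 6*m (u(L, m) = 6*(4 + m) = 24 + 6*m)
a(p) = -10*p
1/(a(u(4, 1))*(-28) + (-40568 - 1*(-9279))) = 1/(-10*(24 + 6*1)*(-28) + (-40568 - 1*(-9279))) = 1/(-10*(24 + 6)*(-28) + (-40568 + 9279)) = 1/(-10*30*(-28) - 31289) = 1/(-300*(-28) - 31289) = 1/(8400 - 31289) = 1/(-22889) = -1/22889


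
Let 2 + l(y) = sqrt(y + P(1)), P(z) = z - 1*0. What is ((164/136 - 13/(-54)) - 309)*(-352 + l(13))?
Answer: 16657706/153 - 141167*sqrt(14)/459 ≈ 1.0772e+5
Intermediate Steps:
P(z) = z (P(z) = z + 0 = z)
l(y) = -2 + sqrt(1 + y) (l(y) = -2 + sqrt(y + 1) = -2 + sqrt(1 + y))
((164/136 - 13/(-54)) - 309)*(-352 + l(13)) = ((164/136 - 13/(-54)) - 309)*(-352 + (-2 + sqrt(1 + 13))) = ((164*(1/136) - 13*(-1/54)) - 309)*(-352 + (-2 + sqrt(14))) = ((41/34 + 13/54) - 309)*(-354 + sqrt(14)) = (664/459 - 309)*(-354 + sqrt(14)) = -141167*(-354 + sqrt(14))/459 = 16657706/153 - 141167*sqrt(14)/459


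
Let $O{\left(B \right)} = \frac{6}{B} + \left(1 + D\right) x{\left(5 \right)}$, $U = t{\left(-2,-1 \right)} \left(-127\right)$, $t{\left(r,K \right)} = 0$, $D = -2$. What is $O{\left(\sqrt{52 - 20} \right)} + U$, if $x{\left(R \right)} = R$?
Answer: $-5 + \frac{3 \sqrt{2}}{4} \approx -3.9393$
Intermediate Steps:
$U = 0$ ($U = 0 \left(-127\right) = 0$)
$O{\left(B \right)} = -5 + \frac{6}{B}$ ($O{\left(B \right)} = \frac{6}{B} + \left(1 - 2\right) 5 = \frac{6}{B} - 5 = -5 + \frac{6}{B}$)
$O{\left(\sqrt{52 - 20} \right)} + U = \left(-5 + \frac{6}{\sqrt{52 - 20}}\right) + 0 = \left(-5 + \frac{6}{\sqrt{32}}\right) + 0 = \left(-5 + \frac{6}{4 \sqrt{2}}\right) + 0 = \left(-5 + 6 \frac{\sqrt{2}}{8}\right) + 0 = \left(-5 + \frac{3 \sqrt{2}}{4}\right) + 0 = -5 + \frac{3 \sqrt{2}}{4}$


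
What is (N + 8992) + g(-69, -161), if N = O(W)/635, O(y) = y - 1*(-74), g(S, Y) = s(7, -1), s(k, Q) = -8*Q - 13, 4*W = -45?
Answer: 22827231/2540 ≈ 8987.1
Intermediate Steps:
W = -45/4 (W = (1/4)*(-45) = -45/4 ≈ -11.250)
s(k, Q) = -13 - 8*Q
g(S, Y) = -5 (g(S, Y) = -13 - 8*(-1) = -13 + 8 = -5)
O(y) = 74 + y (O(y) = y + 74 = 74 + y)
N = 251/2540 (N = (74 - 45/4)/635 = (251/4)*(1/635) = 251/2540 ≈ 0.098819)
(N + 8992) + g(-69, -161) = (251/2540 + 8992) - 5 = 22839931/2540 - 5 = 22827231/2540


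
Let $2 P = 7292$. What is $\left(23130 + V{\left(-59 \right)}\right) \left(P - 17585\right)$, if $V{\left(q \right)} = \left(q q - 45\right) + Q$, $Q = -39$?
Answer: $-369759853$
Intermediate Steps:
$P = 3646$ ($P = \frac{1}{2} \cdot 7292 = 3646$)
$V{\left(q \right)} = -84 + q^{2}$ ($V{\left(q \right)} = \left(q q - 45\right) - 39 = \left(q^{2} - 45\right) - 39 = \left(-45 + q^{2}\right) - 39 = -84 + q^{2}$)
$\left(23130 + V{\left(-59 \right)}\right) \left(P - 17585\right) = \left(23130 - \left(84 - \left(-59\right)^{2}\right)\right) \left(3646 - 17585\right) = \left(23130 + \left(-84 + 3481\right)\right) \left(-13939\right) = \left(23130 + 3397\right) \left(-13939\right) = 26527 \left(-13939\right) = -369759853$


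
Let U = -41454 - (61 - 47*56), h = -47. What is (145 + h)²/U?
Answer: -9604/38883 ≈ -0.24700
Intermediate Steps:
U = -38883 (U = -41454 - (61 - 2632) = -41454 - 1*(-2571) = -41454 + 2571 = -38883)
(145 + h)²/U = (145 - 47)²/(-38883) = 98²*(-1/38883) = 9604*(-1/38883) = -9604/38883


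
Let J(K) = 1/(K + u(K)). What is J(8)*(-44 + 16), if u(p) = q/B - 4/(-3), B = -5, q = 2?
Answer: -210/67 ≈ -3.1343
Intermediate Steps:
u(p) = 14/15 (u(p) = 2/(-5) - 4/(-3) = 2*(-⅕) - 4*(-⅓) = -⅖ + 4/3 = 14/15)
J(K) = 1/(14/15 + K) (J(K) = 1/(K + 14/15) = 1/(14/15 + K))
J(8)*(-44 + 16) = (15/(14 + 15*8))*(-44 + 16) = (15/(14 + 120))*(-28) = (15/134)*(-28) = -210/67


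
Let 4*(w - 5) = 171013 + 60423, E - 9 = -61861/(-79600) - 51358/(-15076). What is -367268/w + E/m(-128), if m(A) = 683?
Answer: -9378431846356403/1482102957723600 ≈ -6.3278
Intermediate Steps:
E = 3955289909/300012400 (E = 9 + (-61861/(-79600) - 51358/(-15076)) = 9 + (-61861*(-1/79600) - 51358*(-1/15076)) = 9 + (61861/79600 + 25679/7538) = 9 + 1255178309/300012400 = 3955289909/300012400 ≈ 13.184)
w = 57864 (w = 5 + (171013 + 60423)/4 = 5 + (¼)*231436 = 5 + 57859 = 57864)
-367268/w + E/m(-128) = -367268/57864 + (3955289909/300012400)/683 = -367268*1/57864 + (3955289909/300012400)*(1/683) = -91817/14466 + 3955289909/204908469200 = -9378431846356403/1482102957723600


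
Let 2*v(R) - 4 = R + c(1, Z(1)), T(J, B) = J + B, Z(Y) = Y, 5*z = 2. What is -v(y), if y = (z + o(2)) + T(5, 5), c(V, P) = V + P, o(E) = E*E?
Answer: -51/5 ≈ -10.200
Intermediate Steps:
z = ⅖ (z = (⅕)*2 = ⅖ ≈ 0.40000)
o(E) = E²
c(V, P) = P + V
T(J, B) = B + J
y = 72/5 (y = (⅖ + 2²) + (5 + 5) = (⅖ + 4) + 10 = 22/5 + 10 = 72/5 ≈ 14.400)
v(R) = 3 + R/2 (v(R) = 2 + (R + (1 + 1))/2 = 2 + (R + 2)/2 = 2 + (2 + R)/2 = 2 + (1 + R/2) = 3 + R/2)
-v(y) = -(3 + (½)*(72/5)) = -(3 + 36/5) = -1*51/5 = -51/5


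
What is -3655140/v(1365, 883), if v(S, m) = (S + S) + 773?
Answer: -3655140/3503 ≈ -1043.4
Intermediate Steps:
v(S, m) = 773 + 2*S (v(S, m) = 2*S + 773 = 773 + 2*S)
-3655140/v(1365, 883) = -3655140/(773 + 2*1365) = -3655140/(773 + 2730) = -3655140/3503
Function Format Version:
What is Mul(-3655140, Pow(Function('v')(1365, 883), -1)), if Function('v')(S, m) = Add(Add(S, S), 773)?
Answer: Rational(-3655140, 3503) ≈ -1043.4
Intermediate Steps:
Function('v')(S, m) = Add(773, Mul(2, S)) (Function('v')(S, m) = Add(Mul(2, S), 773) = Add(773, Mul(2, S)))
Mul(-3655140, Pow(Function('v')(1365, 883), -1)) = Mul(-3655140, Pow(Add(773, Mul(2, 1365)), -1)) = Mul(-3655140, Pow(Add(773, 2730), -1)) = Mul(-3655140, Pow(3503, -1)) = Mul(-3655140, Rational(1, 3503)) = Rational(-3655140, 3503)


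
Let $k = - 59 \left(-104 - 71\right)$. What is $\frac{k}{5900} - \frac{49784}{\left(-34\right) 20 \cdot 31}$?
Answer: $\frac{43337}{10540} \approx 4.1117$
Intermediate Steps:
$k = 10325$ ($k = \left(-59\right) \left(-175\right) = 10325$)
$\frac{k}{5900} - \frac{49784}{\left(-34\right) 20 \cdot 31} = \frac{10325}{5900} - \frac{49784}{\left(-34\right) 20 \cdot 31} = 10325 \cdot \frac{1}{5900} - \frac{49784}{\left(-680\right) 31} = \frac{7}{4} - \frac{49784}{-21080} = \frac{7}{4} - - \frac{6223}{2635} = \frac{7}{4} + \frac{6223}{2635} = \frac{43337}{10540}$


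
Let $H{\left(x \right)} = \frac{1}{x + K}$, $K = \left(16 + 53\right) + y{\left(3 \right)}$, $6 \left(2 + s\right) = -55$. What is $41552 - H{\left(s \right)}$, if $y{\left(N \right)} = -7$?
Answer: $\frac{12673354}{305} \approx 41552.0$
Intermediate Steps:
$s = - \frac{67}{6}$ ($s = -2 + \frac{1}{6} \left(-55\right) = -2 - \frac{55}{6} = - \frac{67}{6} \approx -11.167$)
$K = 62$ ($K = \left(16 + 53\right) - 7 = 69 - 7 = 62$)
$H{\left(x \right)} = \frac{1}{62 + x}$ ($H{\left(x \right)} = \frac{1}{x + 62} = \frac{1}{62 + x}$)
$41552 - H{\left(s \right)} = 41552 - \frac{1}{62 - \frac{67}{6}} = 41552 - \frac{1}{\frac{305}{6}} = 41552 - \frac{6}{305} = \frac{12673354}{305}$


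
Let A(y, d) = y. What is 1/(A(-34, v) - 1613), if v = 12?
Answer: -1/1647 ≈ -0.00060716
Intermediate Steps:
1/(A(-34, v) - 1613) = 1/(-34 - 1613) = 1/(-1647) = -1/1647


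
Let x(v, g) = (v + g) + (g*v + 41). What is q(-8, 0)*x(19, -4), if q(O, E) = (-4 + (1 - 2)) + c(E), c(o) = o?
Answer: 100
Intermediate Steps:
x(v, g) = 41 + g + v + g*v (x(v, g) = (g + v) + (41 + g*v) = 41 + g + v + g*v)
q(O, E) = -5 + E (q(O, E) = (-4 + (1 - 2)) + E = (-4 - 1) + E = -5 + E)
q(-8, 0)*x(19, -4) = (-5 + 0)*(41 - 4 + 19 - 4*19) = -5*(41 - 4 + 19 - 76) = -5*(-20) = 100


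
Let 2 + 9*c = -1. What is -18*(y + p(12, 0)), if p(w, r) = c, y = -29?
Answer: 528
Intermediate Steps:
c = -⅓ (c = -2/9 + (⅑)*(-1) = -2/9 - ⅑ = -⅓ ≈ -0.33333)
p(w, r) = -⅓
-18*(y + p(12, 0)) = -18*(-29 - ⅓) = -18*(-88/3) = 528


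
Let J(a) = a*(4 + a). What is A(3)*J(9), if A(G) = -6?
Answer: -702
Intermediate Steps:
A(3)*J(9) = -54*(4 + 9) = -54*13 = -6*117 = -702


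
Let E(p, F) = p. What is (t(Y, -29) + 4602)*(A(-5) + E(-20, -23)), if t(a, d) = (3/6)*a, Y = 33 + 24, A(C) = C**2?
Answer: 46305/2 ≈ 23153.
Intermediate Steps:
Y = 57
t(a, d) = a/2 (t(a, d) = (3*(1/6))*a = a/2)
(t(Y, -29) + 4602)*(A(-5) + E(-20, -23)) = ((1/2)*57 + 4602)*((-5)**2 - 20) = (57/2 + 4602)*(25 - 20) = (9261/2)*5 = 46305/2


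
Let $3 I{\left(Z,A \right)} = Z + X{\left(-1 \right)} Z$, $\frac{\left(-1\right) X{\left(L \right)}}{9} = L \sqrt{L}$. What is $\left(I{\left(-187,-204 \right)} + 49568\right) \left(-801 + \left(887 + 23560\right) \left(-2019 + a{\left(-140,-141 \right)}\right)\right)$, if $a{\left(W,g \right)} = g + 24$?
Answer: $-2585165764527 + 29295191673 i \approx -2.5852 \cdot 10^{12} + 2.9295 \cdot 10^{10} i$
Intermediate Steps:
$X{\left(L \right)} = - 9 L^{\frac{3}{2}}$ ($X{\left(L \right)} = - 9 L \sqrt{L} = - 9 L^{\frac{3}{2}}$)
$a{\left(W,g \right)} = 24 + g$
$I{\left(Z,A \right)} = \frac{Z}{3} + 3 i Z$ ($I{\left(Z,A \right)} = \frac{Z + - 9 \left(-1\right)^{\frac{3}{2}} Z}{3} = \frac{Z + - 9 \left(- i\right) Z}{3} = \frac{Z + 9 i Z}{3} = \frac{Z}{3} + 3 i Z$)
$\left(I{\left(-187,-204 \right)} + 49568\right) \left(-801 + \left(887 + 23560\right) \left(-2019 + a{\left(-140,-141 \right)}\right)\right) = \left(\frac{1}{3} \left(-187\right) \left(1 + 9 i\right) + 49568\right) \left(-801 + \left(887 + 23560\right) \left(-2019 + \left(24 - 141\right)\right)\right) = \left(\left(- \frac{187}{3} - 561 i\right) + 49568\right) \left(-801 + 24447 \left(-2019 - 117\right)\right) = \left(\frac{148517}{3} - 561 i\right) \left(-801 + 24447 \left(-2136\right)\right) = \left(\frac{148517}{3} - 561 i\right) \left(-801 - 52218792\right) = \left(\frac{148517}{3} - 561 i\right) \left(-52219593\right) = -2585165764527 + 29295191673 i$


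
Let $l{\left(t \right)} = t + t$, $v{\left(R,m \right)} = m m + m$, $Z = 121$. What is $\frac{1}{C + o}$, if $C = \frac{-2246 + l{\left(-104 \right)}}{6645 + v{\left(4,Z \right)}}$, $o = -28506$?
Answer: $- \frac{21407}{610230396} \approx -3.508 \cdot 10^{-5}$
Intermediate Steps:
$v{\left(R,m \right)} = m + m^{2}$ ($v{\left(R,m \right)} = m^{2} + m = m + m^{2}$)
$l{\left(t \right)} = 2 t$
$C = - \frac{2454}{21407}$ ($C = \frac{-2246 + 2 \left(-104\right)}{6645 + 121 \left(1 + 121\right)} = \frac{-2246 - 208}{6645 + 121 \cdot 122} = - \frac{2454}{6645 + 14762} = - \frac{2454}{21407} \approx -0.11464$)
$\frac{1}{C + o} = \frac{1}{- \frac{2454}{21407} - 28506} = \frac{1}{- \frac{610230396}{21407}} = - \frac{21407}{610230396}$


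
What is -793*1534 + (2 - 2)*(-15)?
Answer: -1216462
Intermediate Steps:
-793*1534 + (2 - 2)*(-15) = -1216462 + 0*(-15) = -1216462 + 0 = -1216462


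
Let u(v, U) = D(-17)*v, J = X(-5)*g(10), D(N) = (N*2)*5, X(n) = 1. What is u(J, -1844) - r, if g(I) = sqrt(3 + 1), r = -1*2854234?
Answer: 2853894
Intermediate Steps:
r = -2854234
g(I) = 2 (g(I) = sqrt(4) = 2)
D(N) = 10*N (D(N) = (2*N)*5 = 10*N)
J = 2 (J = 1*2 = 2)
u(v, U) = -170*v (u(v, U) = (10*(-17))*v = -170*v)
u(J, -1844) - r = -170*2 - 1*(-2854234) = -340 + 2854234 = 2853894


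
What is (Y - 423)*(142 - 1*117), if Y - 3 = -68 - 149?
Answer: -15925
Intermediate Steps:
Y = -214 (Y = 3 + (-68 - 149) = 3 - 217 = -214)
(Y - 423)*(142 - 1*117) = (-214 - 423)*(142 - 1*117) = -637*(142 - 117) = -637*25 = -15925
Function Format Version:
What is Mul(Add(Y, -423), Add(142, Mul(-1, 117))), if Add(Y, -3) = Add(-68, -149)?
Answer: -15925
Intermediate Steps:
Y = -214 (Y = Add(3, Add(-68, -149)) = Add(3, -217) = -214)
Mul(Add(Y, -423), Add(142, Mul(-1, 117))) = Mul(Add(-214, -423), Add(142, Mul(-1, 117))) = Mul(-637, Add(142, -117)) = Mul(-637, 25) = -15925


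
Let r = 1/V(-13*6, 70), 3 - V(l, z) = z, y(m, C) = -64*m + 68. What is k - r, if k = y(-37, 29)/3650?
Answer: 83431/122275 ≈ 0.68232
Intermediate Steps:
y(m, C) = 68 - 64*m
V(l, z) = 3 - z
k = 1218/1825 (k = (68 - 64*(-37))/3650 = (68 + 2368)*(1/3650) = 2436*(1/3650) = 1218/1825 ≈ 0.66740)
r = -1/67 (r = 1/(3 - 1*70) = 1/(3 - 70) = 1/(-67) = -1/67 ≈ -0.014925)
k - r = 1218/1825 - 1*(-1/67) = 1218/1825 + 1/67 = 83431/122275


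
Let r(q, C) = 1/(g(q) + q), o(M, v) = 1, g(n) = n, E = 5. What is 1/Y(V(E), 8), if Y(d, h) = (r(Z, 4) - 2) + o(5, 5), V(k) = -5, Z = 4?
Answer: -8/7 ≈ -1.1429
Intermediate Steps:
r(q, C) = 1/(2*q) (r(q, C) = 1/(q + q) = 1/(2*q))
Y(d, h) = -7/8 (Y(d, h) = ((1/2)/4 - 2) + 1 = ((1/2)*(1/4) - 2) + 1 = (1/8 - 2) + 1 = -15/8 + 1 = -7/8)
1/Y(V(E), 8) = 1/(-7/8) = -8/7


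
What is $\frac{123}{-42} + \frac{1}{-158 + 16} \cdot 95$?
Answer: $- \frac{1788}{497} \approx -3.5976$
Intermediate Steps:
$\frac{123}{-42} + \frac{1}{-158 + 16} \cdot 95 = 123 \left(- \frac{1}{42}\right) + \frac{1}{-142} \cdot 95 = - \frac{41}{14} - \frac{95}{142} = - \frac{1788}{497}$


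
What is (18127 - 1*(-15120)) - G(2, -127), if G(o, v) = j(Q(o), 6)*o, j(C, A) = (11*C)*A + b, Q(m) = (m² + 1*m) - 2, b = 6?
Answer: 32707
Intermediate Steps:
Q(m) = -2 + m + m² (Q(m) = (m² + m) - 2 = (m + m²) - 2 = -2 + m + m²)
j(C, A) = 6 + 11*A*C (j(C, A) = (11*C)*A + 6 = 11*A*C + 6 = 6 + 11*A*C)
G(o, v) = o*(-126 + 66*o + 66*o²) (G(o, v) = (6 + 11*6*(-2 + o + o²))*o = (6 + (-132 + 66*o + 66*o²))*o = (-126 + 66*o + 66*o²)*o = o*(-126 + 66*o + 66*o²))
(18127 - 1*(-15120)) - G(2, -127) = (18127 - 1*(-15120)) - 6*2*(-21 + 11*2 + 11*2²) = (18127 + 15120) - 6*2*(-21 + 22 + 11*4) = 33247 - 6*2*(-21 + 22 + 44) = 33247 - 6*2*45 = 33247 - 1*540 = 33247 - 540 = 32707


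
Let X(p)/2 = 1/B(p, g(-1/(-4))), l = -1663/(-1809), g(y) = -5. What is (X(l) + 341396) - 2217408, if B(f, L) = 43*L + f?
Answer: -363263461441/193636 ≈ -1.8760e+6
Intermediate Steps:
l = 1663/1809 (l = -1663*(-1/1809) = 1663/1809 ≈ 0.91929)
B(f, L) = f + 43*L
X(p) = 2/(-215 + p) (X(p) = 2/(p + 43*(-5)) = 2/(p - 215) = 2/(-215 + p))
(X(l) + 341396) - 2217408 = (2/(-215 + 1663/1809) + 341396) - 2217408 = (2/(-387272/1809) + 341396) - 2217408 = (2*(-1809/387272) + 341396) - 2217408 = (-1809/193636 + 341396) - 2217408 = 66106554047/193636 - 2217408 = -363263461441/193636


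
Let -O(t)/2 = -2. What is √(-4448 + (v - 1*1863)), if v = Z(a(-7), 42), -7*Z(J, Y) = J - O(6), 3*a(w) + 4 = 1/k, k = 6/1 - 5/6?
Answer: I*√54577329/93 ≈ 79.437*I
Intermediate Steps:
O(t) = 4 (O(t) = -2*(-2) = 4)
k = 31/6 (k = 6*1 - 5*⅙ = 6 - ⅚ = 31/6 ≈ 5.1667)
a(w) = -118/93 (a(w) = -4/3 + 1/(3*(31/6)) = -4/3 + (⅓)*(6/31) = -4/3 + 2/31 = -118/93)
Z(J, Y) = 4/7 - J/7 (Z(J, Y) = -(J - 1*4)/7 = -(J - 4)/7 = -(-4 + J)/7 = 4/7 - J/7)
v = 70/93 (v = 4/7 - ⅐*(-118/93) = 4/7 + 118/651 = 70/93 ≈ 0.75269)
√(-4448 + (v - 1*1863)) = √(-4448 + (70/93 - 1*1863)) = √(-4448 + (70/93 - 1863)) = √(-4448 - 173189/93) = √(-586853/93) = I*√54577329/93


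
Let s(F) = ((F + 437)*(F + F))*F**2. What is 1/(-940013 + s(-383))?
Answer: -1/6068583809 ≈ -1.6478e-10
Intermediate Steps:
s(F) = 2*F**3*(437 + F) (s(F) = ((437 + F)*(2*F))*F**2 = (2*F*(437 + F))*F**2 = 2*F**3*(437 + F))
1/(-940013 + s(-383)) = 1/(-940013 + 2*(-383)**3*(437 - 383)) = 1/(-940013 + 2*(-56181887)*54) = 1/(-940013 - 6067643796) = 1/(-6068583809) = -1/6068583809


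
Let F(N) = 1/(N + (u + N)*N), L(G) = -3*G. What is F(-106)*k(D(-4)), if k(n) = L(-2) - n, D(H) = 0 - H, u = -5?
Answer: 1/5830 ≈ 0.00017153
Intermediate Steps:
D(H) = -H
k(n) = 6 - n (k(n) = -3*(-2) - n = 6 - n)
F(N) = 1/(N + N*(-5 + N)) (F(N) = 1/(N + (-5 + N)*N) = 1/(N + N*(-5 + N)))
F(-106)*k(D(-4)) = (1/((-106)*(-4 - 106)))*(6 - (-1)*(-4)) = (-1/106/(-110))*(6 - 1*4) = (-1/106*(-1/110))*(6 - 4) = (1/11660)*2 = 1/5830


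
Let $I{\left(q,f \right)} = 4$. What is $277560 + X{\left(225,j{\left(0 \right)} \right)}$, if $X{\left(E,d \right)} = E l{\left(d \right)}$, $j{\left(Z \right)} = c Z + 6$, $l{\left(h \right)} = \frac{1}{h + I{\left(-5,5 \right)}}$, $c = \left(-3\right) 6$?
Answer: $\frac{555165}{2} \approx 2.7758 \cdot 10^{5}$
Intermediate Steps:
$c = -18$
$l{\left(h \right)} = \frac{1}{4 + h}$ ($l{\left(h \right)} = \frac{1}{h + 4} = \frac{1}{4 + h}$)
$j{\left(Z \right)} = 6 - 18 Z$ ($j{\left(Z \right)} = - 18 Z + 6 = 6 - 18 Z$)
$X{\left(E,d \right)} = \frac{E}{4 + d}$
$277560 + X{\left(225,j{\left(0 \right)} \right)} = 277560 + \frac{225}{4 + \left(6 - 0\right)} = 277560 + \frac{225}{4 + \left(6 + 0\right)} = 277560 + \frac{225}{4 + 6} = 277560 + \frac{225}{10} = 277560 + 225 \cdot \frac{1}{10} = 277560 + \frac{45}{2} = \frac{555165}{2}$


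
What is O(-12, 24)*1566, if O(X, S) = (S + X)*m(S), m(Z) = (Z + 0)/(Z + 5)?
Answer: 15552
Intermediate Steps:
m(Z) = Z/(5 + Z)
O(X, S) = S*(S + X)/(5 + S) (O(X, S) = (S + X)*(S/(5 + S)) = S*(S + X)/(5 + S))
O(-12, 24)*1566 = (24*(24 - 12)/(5 + 24))*1566 = (24*12/29)*1566 = (24*(1/29)*12)*1566 = (288/29)*1566 = 15552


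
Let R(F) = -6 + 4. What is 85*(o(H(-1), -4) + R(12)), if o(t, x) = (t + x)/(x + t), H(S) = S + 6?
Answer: -85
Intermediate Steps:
H(S) = 6 + S
o(t, x) = 1 (o(t, x) = (t + x)/(t + x) = 1)
R(F) = -2
85*(o(H(-1), -4) + R(12)) = 85*(1 - 2) = 85*(-1) = -85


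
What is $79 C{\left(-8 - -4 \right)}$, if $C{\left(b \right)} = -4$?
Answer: $-316$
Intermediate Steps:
$79 C{\left(-8 - -4 \right)} = 79 \left(-4\right) = -316$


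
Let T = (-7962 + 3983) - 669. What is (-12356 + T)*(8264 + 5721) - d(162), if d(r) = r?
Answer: -237801102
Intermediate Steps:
T = -4648 (T = -3979 - 669 = -4648)
(-12356 + T)*(8264 + 5721) - d(162) = (-12356 - 4648)*(8264 + 5721) - 1*162 = -17004*13985 - 162 = -237800940 - 162 = -237801102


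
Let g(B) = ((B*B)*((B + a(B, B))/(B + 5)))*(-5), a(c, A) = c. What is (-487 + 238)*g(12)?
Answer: 4302720/17 ≈ 2.5310e+5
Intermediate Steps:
g(B) = -10*B**3/(5 + B) (g(B) = ((B*B)*((B + B)/(B + 5)))*(-5) = (B**2*((2*B)/(5 + B)))*(-5) = (B**2*(2*B/(5 + B)))*(-5) = (2*B**3/(5 + B))*(-5) = -10*B**3/(5 + B))
(-487 + 238)*g(12) = (-487 + 238)*(-10*12**3/(5 + 12)) = -(-2490)*1728/17 = -249*(-17280/17) = 4302720/17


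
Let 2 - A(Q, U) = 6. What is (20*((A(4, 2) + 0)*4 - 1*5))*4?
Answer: -1680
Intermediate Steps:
A(Q, U) = -4 (A(Q, U) = 2 - 1*6 = 2 - 6 = -4)
(20*((A(4, 2) + 0)*4 - 1*5))*4 = (20*((-4 + 0)*4 - 1*5))*4 = (20*(-4*4 - 5))*4 = (20*(-16 - 5))*4 = (20*(-21))*4 = -420*4 = -1680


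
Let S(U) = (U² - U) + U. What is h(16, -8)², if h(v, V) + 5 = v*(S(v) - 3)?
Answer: 16345849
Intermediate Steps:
S(U) = U²
h(v, V) = -5 + v*(-3 + v²) (h(v, V) = -5 + v*(v² - 3) = -5 + v*(-3 + v²))
h(16, -8)² = (-5 + 16³ - 3*16)² = (-5 + 4096 - 48)² = 4043² = 16345849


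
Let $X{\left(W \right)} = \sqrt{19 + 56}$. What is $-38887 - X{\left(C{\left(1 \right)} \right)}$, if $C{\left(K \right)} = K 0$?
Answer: $-38887 - 5 \sqrt{3} \approx -38896.0$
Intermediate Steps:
$C{\left(K \right)} = 0$
$X{\left(W \right)} = 5 \sqrt{3}$ ($X{\left(W \right)} = \sqrt{75} = 5 \sqrt{3}$)
$-38887 - X{\left(C{\left(1 \right)} \right)} = -38887 - 5 \sqrt{3}$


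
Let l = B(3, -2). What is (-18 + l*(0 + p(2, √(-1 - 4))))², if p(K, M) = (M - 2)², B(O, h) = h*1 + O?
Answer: 281 + 152*I*√5 ≈ 281.0 + 339.88*I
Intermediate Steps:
B(O, h) = O + h (B(O, h) = h + O = O + h)
l = 1 (l = 3 - 2 = 1)
p(K, M) = (-2 + M)²
(-18 + l*(0 + p(2, √(-1 - 4))))² = (-18 + 1*(0 + (-2 + √(-1 - 4))²))² = (-18 + 1*(0 + (-2 + √(-5))²))² = (-18 + 1*(0 + (-2 + I*√5)²))² = (-18 + 1*(-2 + I*√5)²)² = (-18 + (-2 + I*√5)²)²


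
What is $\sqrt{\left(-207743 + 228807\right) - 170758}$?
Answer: $i \sqrt{149694} \approx 386.9 i$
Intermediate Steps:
$\sqrt{\left(-207743 + 228807\right) - 170758} = \sqrt{21064 - 170758} = \sqrt{-149694} = i \sqrt{149694}$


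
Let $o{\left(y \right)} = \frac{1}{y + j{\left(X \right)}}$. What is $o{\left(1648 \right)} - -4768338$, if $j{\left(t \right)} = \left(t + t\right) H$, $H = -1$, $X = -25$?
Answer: $\frac{8096637925}{1698} \approx 4.7683 \cdot 10^{6}$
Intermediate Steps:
$j{\left(t \right)} = - 2 t$ ($j{\left(t \right)} = \left(t + t\right) \left(-1\right) = 2 t \left(-1\right) = - 2 t$)
$o{\left(y \right)} = \frac{1}{50 + y}$ ($o{\left(y \right)} = \frac{1}{y - -50} = \frac{1}{y + 50} = \frac{1}{50 + y}$)
$o{\left(1648 \right)} - -4768338 = \frac{1}{50 + 1648} - -4768338 = \frac{1}{1698} + 4768338 = \frac{8096637925}{1698}$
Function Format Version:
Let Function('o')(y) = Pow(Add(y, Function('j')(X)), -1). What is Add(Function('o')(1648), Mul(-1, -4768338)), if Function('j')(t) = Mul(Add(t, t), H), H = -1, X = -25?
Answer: Rational(8096637925, 1698) ≈ 4.7683e+6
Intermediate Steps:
Function('j')(t) = Mul(-2, t) (Function('j')(t) = Mul(Add(t, t), -1) = Mul(Mul(2, t), -1) = Mul(-2, t))
Function('o')(y) = Pow(Add(50, y), -1) (Function('o')(y) = Pow(Add(y, Mul(-2, -25)), -1) = Pow(Add(y, 50), -1) = Pow(Add(50, y), -1))
Add(Function('o')(1648), Mul(-1, -4768338)) = Add(Pow(Add(50, 1648), -1), Mul(-1, -4768338)) = Add(Pow(1698, -1), 4768338) = Add(Rational(1, 1698), 4768338) = Rational(8096637925, 1698)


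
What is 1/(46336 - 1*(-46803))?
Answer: 1/93139 ≈ 1.0737e-5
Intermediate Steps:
1/(46336 - 1*(-46803)) = 1/(46336 + 46803) = 1/93139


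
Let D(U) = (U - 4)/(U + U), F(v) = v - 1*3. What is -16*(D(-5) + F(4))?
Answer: -152/5 ≈ -30.400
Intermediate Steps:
F(v) = -3 + v (F(v) = v - 3 = -3 + v)
D(U) = (-4 + U)/(2*U) (D(U) = (-4 + U)/((2*U)) = (-4 + U)*(1/(2*U)) = (-4 + U)/(2*U))
-16*(D(-5) + F(4)) = -16*((½)*(-4 - 5)/(-5) + (-3 + 4)) = -16*((½)*(-⅕)*(-9) + 1) = -16*(9/10 + 1) = -16*19/10 = -152/5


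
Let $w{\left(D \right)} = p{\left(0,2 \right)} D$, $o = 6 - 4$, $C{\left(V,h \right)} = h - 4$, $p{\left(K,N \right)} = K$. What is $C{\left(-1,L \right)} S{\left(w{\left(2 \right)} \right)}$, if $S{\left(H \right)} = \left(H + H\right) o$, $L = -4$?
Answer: $0$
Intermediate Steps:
$C{\left(V,h \right)} = -4 + h$
$o = 2$ ($o = 6 - 4 = 2$)
$w{\left(D \right)} = 0$ ($w{\left(D \right)} = 0 D = 0$)
$S{\left(H \right)} = 4 H$ ($S{\left(H \right)} = \left(H + H\right) 2 = 2 H 2 = 4 H$)
$C{\left(-1,L \right)} S{\left(w{\left(2 \right)} \right)} = \left(-4 - 4\right) 4 \cdot 0 = \left(-8\right) 0 = 0$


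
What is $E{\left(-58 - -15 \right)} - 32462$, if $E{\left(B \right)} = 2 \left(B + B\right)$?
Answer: $-32634$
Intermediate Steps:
$E{\left(B \right)} = 4 B$ ($E{\left(B \right)} = 2 \cdot 2 B = 4 B$)
$E{\left(-58 - -15 \right)} - 32462 = 4 \left(-58 - -15\right) - 32462 = 4 \left(-58 + 15\right) - 32462 = 4 \left(-43\right) - 32462 = -172 - 32462 = -32634$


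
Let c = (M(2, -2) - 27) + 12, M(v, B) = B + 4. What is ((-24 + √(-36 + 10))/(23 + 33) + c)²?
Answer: (752 - I*√26)²/3136 ≈ 180.32 - 2.4454*I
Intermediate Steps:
M(v, B) = 4 + B
c = -13 (c = ((4 - 2) - 27) + 12 = (2 - 27) + 12 = -25 + 12 = -13)
((-24 + √(-36 + 10))/(23 + 33) + c)² = ((-24 + √(-36 + 10))/(23 + 33) - 13)² = ((-24 + √(-26))/56 - 13)² = ((-24 + I*√26)*(1/56) - 13)² = ((-3/7 + I*√26/56) - 13)² = (-94/7 + I*√26/56)²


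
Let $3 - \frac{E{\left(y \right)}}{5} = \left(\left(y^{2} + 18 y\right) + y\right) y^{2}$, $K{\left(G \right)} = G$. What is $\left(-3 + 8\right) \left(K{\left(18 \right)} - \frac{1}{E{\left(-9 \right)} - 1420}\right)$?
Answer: $\frac{630809}{7009} \approx 90.0$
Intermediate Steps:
$E{\left(y \right)} = 15 - 5 y^{2} \left(y^{2} + 19 y\right)$ ($E{\left(y \right)} = 15 - 5 \left(\left(y^{2} + 18 y\right) + y\right) y^{2} = 15 - 5 \left(y^{2} + 19 y\right) y^{2} = 15 - 5 y^{2} \left(y^{2} + 19 y\right)$)
$\left(-3 + 8\right) \left(K{\left(18 \right)} - \frac{1}{E{\left(-9 \right)} - 1420}\right) = \left(-3 + 8\right) \left(18 - \frac{1}{\left(15 - 95 \left(-9\right)^{3} - 5 \left(-9\right)^{4}\right) - 1420}\right) = 5 \left(18 - \frac{1}{\left(15 - -69255 - 32805\right) - 1420}\right) = 5 \left(18 - \frac{1}{\left(15 + 69255 - 32805\right) - 1420}\right) = 5 \left(18 - \frac{1}{36465 - 1420}\right) = 5 \left(18 - \frac{1}{35045}\right) = 5 \cdot \frac{630809}{35045} = \frac{630809}{7009}$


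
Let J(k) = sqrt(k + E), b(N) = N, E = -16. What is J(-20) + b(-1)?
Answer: -1 + 6*I ≈ -1.0 + 6.0*I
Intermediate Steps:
J(k) = sqrt(-16 + k) (J(k) = sqrt(k - 16) = sqrt(-16 + k))
J(-20) + b(-1) = sqrt(-16 - 20) - 1 = sqrt(-36) - 1 = 6*I - 1 = -1 + 6*I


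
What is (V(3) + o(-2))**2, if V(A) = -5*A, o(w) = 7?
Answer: 64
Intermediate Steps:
(V(3) + o(-2))**2 = (-5*3 + 7)**2 = (-15 + 7)**2 = (-8)**2 = 64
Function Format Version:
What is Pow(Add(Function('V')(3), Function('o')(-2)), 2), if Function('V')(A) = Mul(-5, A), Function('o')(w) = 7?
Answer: 64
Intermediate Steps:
Pow(Add(Function('V')(3), Function('o')(-2)), 2) = Pow(Add(Mul(-5, 3), 7), 2) = Pow(Add(-15, 7), 2) = Pow(-8, 2) = 64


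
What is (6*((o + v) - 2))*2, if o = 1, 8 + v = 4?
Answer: -60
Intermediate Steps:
v = -4 (v = -8 + 4 = -4)
(6*((o + v) - 2))*2 = (6*((1 - 4) - 2))*2 = (6*(-3 - 2))*2 = (6*(-5))*2 = -30*2 = -60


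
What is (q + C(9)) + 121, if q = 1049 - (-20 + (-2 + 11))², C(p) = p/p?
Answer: 1050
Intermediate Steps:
C(p) = 1
q = 928 (q = 1049 - (-20 + 9)² = 1049 - 1*(-11)² = 1049 - 1*121 = 1049 - 121 = 928)
(q + C(9)) + 121 = (928 + 1) + 121 = 929 + 121 = 1050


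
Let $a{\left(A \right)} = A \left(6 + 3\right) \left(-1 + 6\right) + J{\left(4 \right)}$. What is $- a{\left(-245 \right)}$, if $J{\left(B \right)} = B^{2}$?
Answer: $11009$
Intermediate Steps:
$a{\left(A \right)} = 16 + 45 A$ ($a{\left(A \right)} = A \left(6 + 3\right) \left(-1 + 6\right) + 4^{2} = A 9 \cdot 5 + 16 = A 45 + 16 = 45 A + 16 = 16 + 45 A$)
$- a{\left(-245 \right)} = - (16 + 45 \left(-245\right)) = - (16 - 11025) = \left(-1\right) \left(-11009\right) = 11009$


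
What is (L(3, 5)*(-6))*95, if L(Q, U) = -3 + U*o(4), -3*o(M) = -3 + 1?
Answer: -190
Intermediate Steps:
o(M) = ⅔ (o(M) = -(-3 + 1)/3 = -⅓*(-2) = ⅔)
L(Q, U) = -3 + 2*U/3 (L(Q, U) = -3 + U*(⅔) = -3 + 2*U/3)
(L(3, 5)*(-6))*95 = ((-3 + (⅔)*5)*(-6))*95 = ((-3 + 10/3)*(-6))*95 = ((⅓)*(-6))*95 = -2*95 = -190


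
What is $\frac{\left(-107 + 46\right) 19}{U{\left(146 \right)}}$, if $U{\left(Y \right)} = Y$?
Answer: $- \frac{1159}{146} \approx -7.9384$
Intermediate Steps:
$\frac{\left(-107 + 46\right) 19}{U{\left(146 \right)}} = \frac{\left(-107 + 46\right) 19}{146} = \left(-61\right) 19 \cdot \frac{1}{146} = \left(-1159\right) \frac{1}{146} = - \frac{1159}{146}$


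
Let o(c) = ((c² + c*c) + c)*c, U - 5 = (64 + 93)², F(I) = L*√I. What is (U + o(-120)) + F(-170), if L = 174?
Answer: -3416946 + 174*I*√170 ≈ -3.4169e+6 + 2268.7*I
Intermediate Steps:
F(I) = 174*√I
U = 24654 (U = 5 + (64 + 93)² = 5 + 157² = 5 + 24649 = 24654)
o(c) = c*(c + 2*c²) (o(c) = ((c² + c²) + c)*c = (2*c² + c)*c = (c + 2*c²)*c = c*(c + 2*c²))
(U + o(-120)) + F(-170) = (24654 + (-120)²*(1 + 2*(-120))) + 174*√(-170) = (24654 + 14400*(1 - 240)) + 174*(I*√170) = (24654 + 14400*(-239)) + 174*I*√170 = (24654 - 3441600) + 174*I*√170 = -3416946 + 174*I*√170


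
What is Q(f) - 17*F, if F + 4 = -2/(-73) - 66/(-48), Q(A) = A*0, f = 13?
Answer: 25789/584 ≈ 44.159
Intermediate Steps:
Q(A) = 0
F = -1517/584 (F = -4 + (-2/(-73) - 66/(-48)) = -4 + (-2*(-1/73) - 66*(-1/48)) = -4 + (2/73 + 11/8) = -4 + 819/584 = -1517/584 ≈ -2.5976)
Q(f) - 17*F = 0 - 17*(-1517/584) = 0 + 25789/584 = 25789/584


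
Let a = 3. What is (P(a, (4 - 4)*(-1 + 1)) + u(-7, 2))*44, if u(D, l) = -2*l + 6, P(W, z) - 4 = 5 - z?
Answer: 484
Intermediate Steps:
P(W, z) = 9 - z (P(W, z) = 4 + (5 - z) = 9 - z)
u(D, l) = 6 - 2*l
(P(a, (4 - 4)*(-1 + 1)) + u(-7, 2))*44 = ((9 - (4 - 4)*(-1 + 1)) + (6 - 2*2))*44 = ((9 - 0*0) + (6 - 4))*44 = ((9 - 1*0) + 2)*44 = ((9 + 0) + 2)*44 = (9 + 2)*44 = 11*44 = 484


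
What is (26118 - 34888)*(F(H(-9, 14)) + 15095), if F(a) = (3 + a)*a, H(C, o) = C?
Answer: -132856730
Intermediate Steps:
F(a) = a*(3 + a)
(26118 - 34888)*(F(H(-9, 14)) + 15095) = (26118 - 34888)*(-9*(3 - 9) + 15095) = -8770*(-9*(-6) + 15095) = -8770*(54 + 15095) = -8770*15149 = -132856730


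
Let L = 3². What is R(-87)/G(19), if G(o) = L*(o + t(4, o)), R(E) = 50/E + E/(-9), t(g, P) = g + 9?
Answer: 791/25056 ≈ 0.031569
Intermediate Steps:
t(g, P) = 9 + g
L = 9
R(E) = 50/E - E/9 (R(E) = 50/E + E*(-⅑) = 50/E - E/9)
G(o) = 117 + 9*o (G(o) = 9*(o + (9 + 4)) = 9*(o + 13) = 9*(13 + o) = 117 + 9*o)
R(-87)/G(19) = (50/(-87) - ⅑*(-87))/(117 + 9*19) = (50*(-1/87) + 29/3)/(117 + 171) = (-50/87 + 29/3)/288 = (791/87)*(1/288) = 791/25056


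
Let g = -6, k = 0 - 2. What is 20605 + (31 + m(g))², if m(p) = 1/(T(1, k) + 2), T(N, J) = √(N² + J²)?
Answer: 21451 + 58*√5 ≈ 21581.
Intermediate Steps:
k = -2
T(N, J) = √(J² + N²)
m(p) = 1/(2 + √5) (m(p) = 1/(√((-2)² + 1²) + 2) = 1/(√(4 + 1) + 2) = 1/(√5 + 2) = 1/(2 + √5))
20605 + (31 + m(g))² = 20605 + (31 + (-2 + √5))² = 20605 + (29 + √5)²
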